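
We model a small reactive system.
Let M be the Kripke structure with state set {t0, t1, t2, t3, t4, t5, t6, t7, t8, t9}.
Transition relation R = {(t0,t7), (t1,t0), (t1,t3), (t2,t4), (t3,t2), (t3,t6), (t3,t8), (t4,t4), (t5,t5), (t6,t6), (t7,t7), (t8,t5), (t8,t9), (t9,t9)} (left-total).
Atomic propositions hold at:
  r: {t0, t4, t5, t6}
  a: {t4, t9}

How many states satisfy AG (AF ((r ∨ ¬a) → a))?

Sat(¬a) = {t0, t1, t2, t3, t5, t6, t7, t8}
Sat(r ∨ ¬a) = {t0, t1, t2, t3, t4, t5, t6, t7, t8}
Sat((r ∨ ¬a) → a) = {t4, t9}
AF ((r ∨ ¬a) → a): least fixpoint, start Z0 = {t4, t9}, add states with every successor in Z. Z1 = {t2, t4, t9}; fixed.
Sat(AF ((r ∨ ¬a) → a)) = {t2, t4, t9}
AG (AF ((r ∨ ¬a) → a)): greatest fixpoint, start Z0 = {t2, t4, t9}, keep only states in Sat with every successor in Z. Already a fixed point.
Sat(AG (AF ((r ∨ ¬a) → a))) = {t2, t4, t9}
|Sat(AG (AF ((r ∨ ¬a) → a)))| = |{t2, t4, t9}| = 3.

3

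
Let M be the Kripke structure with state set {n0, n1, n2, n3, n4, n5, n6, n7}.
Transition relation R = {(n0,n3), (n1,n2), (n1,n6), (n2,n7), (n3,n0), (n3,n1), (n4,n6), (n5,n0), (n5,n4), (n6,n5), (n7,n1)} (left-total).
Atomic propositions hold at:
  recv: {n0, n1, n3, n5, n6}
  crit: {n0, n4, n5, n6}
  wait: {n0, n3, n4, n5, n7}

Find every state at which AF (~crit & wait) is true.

Sat(~crit) = {n1, n2, n3, n7}
Sat(~crit & wait) = {n3, n7}
AF (~crit & wait): least fixpoint, start Z0 = {n3, n7}, add states with every successor in Z. Z1 = {n0, n2, n3, n7}; fixed.
Sat(AF (~crit & wait)) = {n0, n2, n3, n7}

{n0, n2, n3, n7}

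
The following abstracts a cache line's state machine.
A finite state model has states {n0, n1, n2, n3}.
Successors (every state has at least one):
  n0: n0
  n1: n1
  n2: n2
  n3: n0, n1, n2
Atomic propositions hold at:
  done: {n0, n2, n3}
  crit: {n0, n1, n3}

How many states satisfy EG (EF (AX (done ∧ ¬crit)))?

Sat(¬crit) = {n2}
Sat(done ∧ ¬crit) = {n2}
Sat(AX (done ∧ ¬crit)) = {s : every successor in {n2}} = {n2}
EF (AX (done ∧ ¬crit)): least fixpoint, start Z0 = {n2}, add states with some successor in Z. Z1 = {n2, n3}; fixed.
Sat(EF (AX (done ∧ ¬crit))) = {n2, n3}
EG (EF (AX (done ∧ ¬crit))): greatest fixpoint, start Z0 = {n2, n3}, keep only states in Sat with some successor in Z. Already a fixed point.
Sat(EG (EF (AX (done ∧ ¬crit)))) = {n2, n3}
|Sat(EG (EF (AX (done ∧ ¬crit))))| = |{n2, n3}| = 2.

2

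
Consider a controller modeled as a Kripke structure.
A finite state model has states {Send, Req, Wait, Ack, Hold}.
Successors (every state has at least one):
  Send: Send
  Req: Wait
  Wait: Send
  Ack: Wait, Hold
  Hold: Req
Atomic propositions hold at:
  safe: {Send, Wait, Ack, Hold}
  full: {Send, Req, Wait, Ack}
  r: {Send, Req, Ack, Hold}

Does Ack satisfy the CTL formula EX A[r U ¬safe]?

Sat(¬safe) = {Req}
A[r U ¬safe]: least fixpoint, start Z0 = Sat(¬safe) = {Req}, add states in Sat(r) with every successor in Z. Z1 = {Req, Hold}; fixed.
Sat(A[r U ¬safe]) = {Req, Hold}
Sat(EX A[r U ¬safe]) = {s : some successor in {Req, Hold}} = {Ack, Hold}
Ack ∈ Sat(EX A[r U ¬safe]) = {Ack, Hold}, so the formula holds at Ack.

Yes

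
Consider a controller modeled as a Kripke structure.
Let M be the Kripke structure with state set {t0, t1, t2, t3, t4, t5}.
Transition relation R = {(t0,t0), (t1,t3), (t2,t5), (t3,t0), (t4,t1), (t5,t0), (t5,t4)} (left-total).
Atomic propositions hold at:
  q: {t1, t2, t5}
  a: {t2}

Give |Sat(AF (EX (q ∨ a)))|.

Sat(q ∨ a) = {t1, t2, t5}
Sat(EX (q ∨ a)) = {s : some successor in {t1, t2, t5}} = {t2, t4}
AF (EX (q ∨ a)): least fixpoint, start Z0 = {t2, t4}, add states with every successor in Z. Already a fixed point.
Sat(AF (EX (q ∨ a))) = {t2, t4}
|Sat(AF (EX (q ∨ a)))| = |{t2, t4}| = 2.

2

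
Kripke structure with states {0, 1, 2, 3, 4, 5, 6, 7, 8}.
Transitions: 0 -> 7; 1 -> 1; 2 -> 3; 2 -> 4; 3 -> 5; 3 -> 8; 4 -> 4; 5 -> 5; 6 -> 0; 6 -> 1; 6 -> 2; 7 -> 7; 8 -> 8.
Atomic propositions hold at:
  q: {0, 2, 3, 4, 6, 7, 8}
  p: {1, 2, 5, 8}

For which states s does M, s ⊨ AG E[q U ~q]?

Sat(~q) = {1, 5}
E[q U ~q]: least fixpoint, start Z0 = Sat(~q) = {1, 5}, add states in Sat(q) with some successor in Z. Z1 = {1, 3, 5, 6}; Z2 = {1, 2, 3, 5, 6}; fixed.
Sat(E[q U ~q]) = {1, 2, 3, 5, 6}
AG E[q U ~q]: greatest fixpoint, start Z0 = {1, 2, 3, 5, 6}, keep only states in Sat with every successor in Z. Z1 = {1, 5}; fixed.
Sat(AG E[q U ~q]) = {1, 5}

{1, 5}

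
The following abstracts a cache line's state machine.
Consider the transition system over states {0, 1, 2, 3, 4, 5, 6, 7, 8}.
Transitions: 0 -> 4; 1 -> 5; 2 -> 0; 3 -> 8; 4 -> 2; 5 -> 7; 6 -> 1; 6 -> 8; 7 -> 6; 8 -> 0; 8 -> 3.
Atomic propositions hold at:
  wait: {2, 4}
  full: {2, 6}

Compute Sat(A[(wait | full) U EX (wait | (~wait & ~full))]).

Sat(wait | full) = {2, 4, 6}
Sat(~wait) = {0, 1, 3, 5, 6, 7, 8}
Sat(~full) = {0, 1, 3, 4, 5, 7, 8}
Sat(~wait & ~full) = {0, 1, 3, 5, 7, 8}
Sat(wait | (~wait & ~full)) = {0, 1, 2, 3, 4, 5, 7, 8}
Sat(EX (wait | (~wait & ~full))) = {s : some successor in {0, 1, 2, 3, 4, 5, 7, 8}} = {0, 1, 2, 3, 4, 5, 6, 8}
A[(wait | full) U EX (wait | (~wait & ~full))]: least fixpoint, start Z0 = Sat(EX (wait | (~wait & ~full))) = {0, 1, 2, 3, 4, 5, 6, 8}, add states in Sat(wait | full) with every successor in Z. Already a fixed point.
Sat(A[(wait | full) U EX (wait | (~wait & ~full))]) = {0, 1, 2, 3, 4, 5, 6, 8}

{0, 1, 2, 3, 4, 5, 6, 8}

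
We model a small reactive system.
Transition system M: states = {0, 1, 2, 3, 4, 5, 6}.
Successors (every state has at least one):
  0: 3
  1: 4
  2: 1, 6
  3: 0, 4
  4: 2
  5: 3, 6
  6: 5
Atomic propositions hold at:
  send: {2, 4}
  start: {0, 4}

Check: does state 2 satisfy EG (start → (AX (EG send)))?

EG send: greatest fixpoint, start Z0 = {2, 4}, keep only states in Sat with some successor in Z. Z1 = {4}; Z2 = ∅; fixed.
Sat(EG send) = ∅
Sat(AX (EG send)) = {s : every successor in ∅} = ∅
Sat(start → (AX (EG send))) = {1, 2, 3, 5, 6}
EG (start → (AX (EG send))): greatest fixpoint, start Z0 = {1, 2, 3, 5, 6}, keep only states in Sat with some successor in Z. Z1 = {2, 5, 6}; fixed.
Sat(EG (start → (AX (EG send)))) = {2, 5, 6}
2 ∈ Sat(EG (start → (AX (EG send)))) = {2, 5, 6}, so the formula holds at 2.

Yes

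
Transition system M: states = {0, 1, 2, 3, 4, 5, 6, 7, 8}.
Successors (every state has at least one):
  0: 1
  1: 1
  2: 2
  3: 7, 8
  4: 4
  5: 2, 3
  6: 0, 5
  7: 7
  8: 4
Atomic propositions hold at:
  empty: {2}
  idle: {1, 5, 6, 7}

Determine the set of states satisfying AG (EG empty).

{2}

EG empty: greatest fixpoint, start Z0 = {2}, keep only states in Sat with some successor in Z. Already a fixed point.
Sat(EG empty) = {2}
AG (EG empty): greatest fixpoint, start Z0 = {2}, keep only states in Sat with every successor in Z. Already a fixed point.
Sat(AG (EG empty)) = {2}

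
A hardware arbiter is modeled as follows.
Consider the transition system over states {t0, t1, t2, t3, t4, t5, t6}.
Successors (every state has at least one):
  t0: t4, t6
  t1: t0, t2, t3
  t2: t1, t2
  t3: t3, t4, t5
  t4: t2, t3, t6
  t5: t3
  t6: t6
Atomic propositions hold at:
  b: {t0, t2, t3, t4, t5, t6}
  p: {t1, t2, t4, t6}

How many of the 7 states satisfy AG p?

AG p: greatest fixpoint, start Z0 = {t1, t2, t4, t6}, keep only states in Sat with every successor in Z. Z1 = {t2, t6}; Z2 = {t6}; fixed.
Sat(AG p) = {t6}
|Sat(AG p)| = |{t6}| = 1.

1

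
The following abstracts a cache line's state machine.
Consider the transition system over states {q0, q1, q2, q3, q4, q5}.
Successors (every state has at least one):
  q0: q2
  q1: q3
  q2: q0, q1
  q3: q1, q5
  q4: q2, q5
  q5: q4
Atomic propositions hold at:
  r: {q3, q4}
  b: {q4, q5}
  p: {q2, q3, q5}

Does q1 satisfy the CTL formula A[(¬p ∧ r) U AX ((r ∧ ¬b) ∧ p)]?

Sat(¬p) = {q0, q1, q4}
Sat(¬p ∧ r) = {q4}
Sat(¬b) = {q0, q1, q2, q3}
Sat(r ∧ ¬b) = {q3}
Sat((r ∧ ¬b) ∧ p) = {q3}
Sat(AX ((r ∧ ¬b) ∧ p)) = {s : every successor in {q3}} = {q1}
A[(¬p ∧ r) U AX ((r ∧ ¬b) ∧ p)]: least fixpoint, start Z0 = Sat(AX ((r ∧ ¬b) ∧ p)) = {q1}, add states in Sat(¬p ∧ r) with every successor in Z. Already a fixed point.
Sat(A[(¬p ∧ r) U AX ((r ∧ ¬b) ∧ p)]) = {q1}
q1 ∈ Sat(A[(¬p ∧ r) U AX ((r ∧ ¬b) ∧ p)]) = {q1}, so the formula holds at q1.

Yes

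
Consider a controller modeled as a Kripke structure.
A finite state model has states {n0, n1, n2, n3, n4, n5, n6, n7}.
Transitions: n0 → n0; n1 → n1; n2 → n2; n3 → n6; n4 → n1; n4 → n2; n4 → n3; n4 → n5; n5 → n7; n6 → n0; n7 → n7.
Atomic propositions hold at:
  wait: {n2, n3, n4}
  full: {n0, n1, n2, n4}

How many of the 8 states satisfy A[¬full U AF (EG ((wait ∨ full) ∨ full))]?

6

Sat(¬full) = {n3, n5, n6, n7}
Sat(wait ∨ full) = {n0, n1, n2, n3, n4}
Sat((wait ∨ full) ∨ full) = {n0, n1, n2, n3, n4}
EG ((wait ∨ full) ∨ full): greatest fixpoint, start Z0 = {n0, n1, n2, n3, n4}, keep only states in Sat with some successor in Z. Z1 = {n0, n1, n2, n4}; fixed.
Sat(EG ((wait ∨ full) ∨ full)) = {n0, n1, n2, n4}
AF (EG ((wait ∨ full) ∨ full)): least fixpoint, start Z0 = {n0, n1, n2, n4}, add states with every successor in Z. Z1 = {n0, n1, n2, n4, n6}; Z2 = {n0, n1, n2, n3, n4, n6}; fixed.
Sat(AF (EG ((wait ∨ full) ∨ full))) = {n0, n1, n2, n3, n4, n6}
A[¬full U AF (EG ((wait ∨ full) ∨ full))]: least fixpoint, start Z0 = Sat(AF (EG ((wait ∨ full) ∨ full))) = {n0, n1, n2, n3, n4, n6}, add states in Sat(¬full) with every successor in Z. Already a fixed point.
Sat(A[¬full U AF (EG ((wait ∨ full) ∨ full))]) = {n0, n1, n2, n3, n4, n6}
|Sat(A[¬full U AF (EG ((wait ∨ full) ∨ full))])| = |{n0, n1, n2, n3, n4, n6}| = 6.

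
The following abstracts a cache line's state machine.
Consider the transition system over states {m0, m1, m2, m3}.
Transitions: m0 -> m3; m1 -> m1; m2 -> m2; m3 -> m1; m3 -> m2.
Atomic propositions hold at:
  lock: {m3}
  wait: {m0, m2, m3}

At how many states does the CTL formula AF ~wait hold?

Sat(~wait) = {m1}
AF ~wait: least fixpoint, start Z0 = {m1}, add states with every successor in Z. Already a fixed point.
Sat(AF ~wait) = {m1}
|Sat(AF ~wait)| = |{m1}| = 1.

1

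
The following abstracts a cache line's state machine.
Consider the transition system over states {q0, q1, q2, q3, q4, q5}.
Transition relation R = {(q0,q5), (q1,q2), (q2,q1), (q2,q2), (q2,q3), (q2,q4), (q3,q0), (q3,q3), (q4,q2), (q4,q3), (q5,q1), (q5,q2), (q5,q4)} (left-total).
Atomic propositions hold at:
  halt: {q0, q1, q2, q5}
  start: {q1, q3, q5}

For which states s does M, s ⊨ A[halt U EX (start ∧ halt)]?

{q0, q1, q2, q5}

Sat(start ∧ halt) = {q1, q5}
Sat(EX (start ∧ halt)) = {s : some successor in {q1, q5}} = {q0, q2, q5}
A[halt U EX (start ∧ halt)]: least fixpoint, start Z0 = Sat(EX (start ∧ halt)) = {q0, q2, q5}, add states in Sat(halt) with every successor in Z. Z1 = {q0, q1, q2, q5}; fixed.
Sat(A[halt U EX (start ∧ halt)]) = {q0, q1, q2, q5}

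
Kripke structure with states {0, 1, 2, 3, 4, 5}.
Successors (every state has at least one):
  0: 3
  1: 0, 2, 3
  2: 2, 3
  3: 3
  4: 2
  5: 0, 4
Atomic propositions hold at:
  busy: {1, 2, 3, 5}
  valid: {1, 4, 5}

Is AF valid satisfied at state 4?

AF valid: least fixpoint, start Z0 = {1, 4, 5}, add states with every successor in Z. Already a fixed point.
Sat(AF valid) = {1, 4, 5}
4 ∈ Sat(AF valid) = {1, 4, 5}, so the formula holds at 4.

Yes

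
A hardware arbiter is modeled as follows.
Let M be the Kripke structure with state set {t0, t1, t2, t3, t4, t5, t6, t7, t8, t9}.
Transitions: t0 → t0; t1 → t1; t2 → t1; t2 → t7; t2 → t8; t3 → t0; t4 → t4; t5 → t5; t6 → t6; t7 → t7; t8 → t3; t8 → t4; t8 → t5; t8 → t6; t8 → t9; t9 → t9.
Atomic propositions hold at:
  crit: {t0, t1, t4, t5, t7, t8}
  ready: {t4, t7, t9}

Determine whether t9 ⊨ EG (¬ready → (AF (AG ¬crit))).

Sat(¬ready) = {t0, t1, t2, t3, t5, t6, t8}
Sat(¬crit) = {t2, t3, t6, t9}
AG ¬crit: greatest fixpoint, start Z0 = {t2, t3, t6, t9}, keep only states in Sat with every successor in Z. Z1 = {t6, t9}; fixed.
Sat(AG ¬crit) = {t6, t9}
AF (AG ¬crit): least fixpoint, start Z0 = {t6, t9}, add states with every successor in Z. Already a fixed point.
Sat(AF (AG ¬crit)) = {t6, t9}
Sat(¬ready → (AF (AG ¬crit))) = {t4, t6, t7, t9}
EG (¬ready → (AF (AG ¬crit))): greatest fixpoint, start Z0 = {t4, t6, t7, t9}, keep only states in Sat with some successor in Z. Already a fixed point.
Sat(EG (¬ready → (AF (AG ¬crit)))) = {t4, t6, t7, t9}
t9 ∈ Sat(EG (¬ready → (AF (AG ¬crit)))) = {t4, t6, t7, t9}, so the formula holds at t9.

Yes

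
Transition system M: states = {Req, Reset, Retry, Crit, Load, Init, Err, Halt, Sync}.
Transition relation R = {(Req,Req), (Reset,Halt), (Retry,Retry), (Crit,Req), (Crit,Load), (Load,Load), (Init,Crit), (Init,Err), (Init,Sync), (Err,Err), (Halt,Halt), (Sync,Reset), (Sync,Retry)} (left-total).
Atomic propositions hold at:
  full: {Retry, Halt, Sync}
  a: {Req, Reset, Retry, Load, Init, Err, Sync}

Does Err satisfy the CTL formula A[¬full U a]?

Yes

Sat(¬full) = {Req, Reset, Crit, Load, Init, Err}
A[¬full U a]: least fixpoint, start Z0 = Sat(a) = {Req, Reset, Retry, Load, Init, Err, Sync}, add states in Sat(¬full) with every successor in Z. Z1 = {Req, Reset, Retry, Crit, Load, Init, Err, Sync}; fixed.
Sat(A[¬full U a]) = {Req, Reset, Retry, Crit, Load, Init, Err, Sync}
Err ∈ Sat(A[¬full U a]) = {Req, Reset, Retry, Crit, Load, Init, Err, Sync}, so the formula holds at Err.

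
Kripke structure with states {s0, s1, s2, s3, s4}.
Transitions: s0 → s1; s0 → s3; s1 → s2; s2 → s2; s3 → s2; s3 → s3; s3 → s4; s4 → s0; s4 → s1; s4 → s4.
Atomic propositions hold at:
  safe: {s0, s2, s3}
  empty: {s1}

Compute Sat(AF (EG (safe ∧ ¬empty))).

Sat(¬empty) = {s0, s2, s3, s4}
Sat(safe ∧ ¬empty) = {s0, s2, s3}
EG (safe ∧ ¬empty): greatest fixpoint, start Z0 = {s0, s2, s3}, keep only states in Sat with some successor in Z. Already a fixed point.
Sat(EG (safe ∧ ¬empty)) = {s0, s2, s3}
AF (EG (safe ∧ ¬empty)): least fixpoint, start Z0 = {s0, s2, s3}, add states with every successor in Z. Z1 = {s0, s1, s2, s3}; fixed.
Sat(AF (EG (safe ∧ ¬empty))) = {s0, s1, s2, s3}

{s0, s1, s2, s3}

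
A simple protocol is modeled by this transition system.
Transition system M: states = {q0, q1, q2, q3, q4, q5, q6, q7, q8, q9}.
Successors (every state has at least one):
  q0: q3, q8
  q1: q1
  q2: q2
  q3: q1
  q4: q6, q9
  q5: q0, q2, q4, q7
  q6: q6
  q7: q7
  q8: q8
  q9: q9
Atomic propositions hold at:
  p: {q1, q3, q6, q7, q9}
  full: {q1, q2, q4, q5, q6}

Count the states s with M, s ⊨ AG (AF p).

6

AF p: least fixpoint, start Z0 = {q1, q3, q6, q7, q9}, add states with every successor in Z. Z1 = {q1, q3, q4, q6, q7, q9}; fixed.
Sat(AF p) = {q1, q3, q4, q6, q7, q9}
AG (AF p): greatest fixpoint, start Z0 = {q1, q3, q4, q6, q7, q9}, keep only states in Sat with every successor in Z. Already a fixed point.
Sat(AG (AF p)) = {q1, q3, q4, q6, q7, q9}
|Sat(AG (AF p))| = |{q1, q3, q4, q6, q7, q9}| = 6.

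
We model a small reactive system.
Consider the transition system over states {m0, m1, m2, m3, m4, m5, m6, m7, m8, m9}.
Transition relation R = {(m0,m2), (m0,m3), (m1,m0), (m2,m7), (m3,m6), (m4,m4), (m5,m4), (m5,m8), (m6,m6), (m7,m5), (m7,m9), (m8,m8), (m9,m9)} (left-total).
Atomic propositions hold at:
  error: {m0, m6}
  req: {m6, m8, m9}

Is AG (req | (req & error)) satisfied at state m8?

Yes

Sat(req & error) = {m6}
Sat(req | (req & error)) = {m6, m8, m9}
AG (req | (req & error)): greatest fixpoint, start Z0 = {m6, m8, m9}, keep only states in Sat with every successor in Z. Already a fixed point.
Sat(AG (req | (req & error))) = {m6, m8, m9}
m8 ∈ Sat(AG (req | (req & error))) = {m6, m8, m9}, so the formula holds at m8.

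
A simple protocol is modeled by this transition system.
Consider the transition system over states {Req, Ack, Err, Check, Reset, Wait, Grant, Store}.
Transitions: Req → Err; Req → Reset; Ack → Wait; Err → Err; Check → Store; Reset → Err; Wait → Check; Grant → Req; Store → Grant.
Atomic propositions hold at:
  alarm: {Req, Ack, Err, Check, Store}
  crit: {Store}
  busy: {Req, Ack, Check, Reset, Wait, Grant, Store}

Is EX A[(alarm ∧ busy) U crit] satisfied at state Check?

Sat(alarm ∧ busy) = {Req, Ack, Check, Store}
A[(alarm ∧ busy) U crit]: least fixpoint, start Z0 = Sat(crit) = {Store}, add states in Sat(alarm ∧ busy) with every successor in Z. Z1 = {Check, Store}; fixed.
Sat(A[(alarm ∧ busy) U crit]) = {Check, Store}
Sat(EX A[(alarm ∧ busy) U crit]) = {s : some successor in {Check, Store}} = {Check, Wait}
Check ∈ Sat(EX A[(alarm ∧ busy) U crit]) = {Check, Wait}, so the formula holds at Check.

Yes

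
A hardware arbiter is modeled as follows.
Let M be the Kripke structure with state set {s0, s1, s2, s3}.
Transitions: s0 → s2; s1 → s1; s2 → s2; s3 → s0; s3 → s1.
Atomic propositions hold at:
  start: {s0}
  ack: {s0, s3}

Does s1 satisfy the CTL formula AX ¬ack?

Yes

Sat(¬ack) = {s1, s2}
Sat(AX ¬ack) = {s : every successor in {s1, s2}} = {s0, s1, s2}
s1 ∈ Sat(AX ¬ack) = {s0, s1, s2}, so the formula holds at s1.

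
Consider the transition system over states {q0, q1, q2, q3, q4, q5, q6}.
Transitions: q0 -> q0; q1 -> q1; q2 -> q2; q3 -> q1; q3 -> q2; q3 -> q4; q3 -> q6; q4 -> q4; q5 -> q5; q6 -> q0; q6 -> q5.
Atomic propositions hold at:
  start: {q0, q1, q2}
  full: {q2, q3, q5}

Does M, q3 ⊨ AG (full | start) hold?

No

Sat(full | start) = {q0, q1, q2, q3, q5}
AG (full | start): greatest fixpoint, start Z0 = {q0, q1, q2, q3, q5}, keep only states in Sat with every successor in Z. Z1 = {q0, q1, q2, q5}; fixed.
Sat(AG (full | start)) = {q0, q1, q2, q5}
q3 ∉ Sat(AG (full | start)) = {q0, q1, q2, q5}, so the formula does not hold at q3.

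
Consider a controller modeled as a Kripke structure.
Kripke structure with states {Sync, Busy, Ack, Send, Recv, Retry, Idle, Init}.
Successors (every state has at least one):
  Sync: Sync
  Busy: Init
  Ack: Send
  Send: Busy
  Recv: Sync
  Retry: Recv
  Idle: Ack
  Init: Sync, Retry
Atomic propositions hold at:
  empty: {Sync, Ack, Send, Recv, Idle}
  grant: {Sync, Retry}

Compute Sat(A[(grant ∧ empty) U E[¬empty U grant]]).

Sat(grant ∧ empty) = {Sync}
Sat(¬empty) = {Busy, Retry, Init}
E[¬empty U grant]: least fixpoint, start Z0 = Sat(grant) = {Sync, Retry}, add states in Sat(¬empty) with some successor in Z. Z1 = {Sync, Retry, Init}; Z2 = {Sync, Busy, Retry, Init}; fixed.
Sat(E[¬empty U grant]) = {Sync, Busy, Retry, Init}
A[(grant ∧ empty) U E[¬empty U grant]]: least fixpoint, start Z0 = Sat(E[¬empty U grant]) = {Sync, Busy, Retry, Init}, add states in Sat(grant ∧ empty) with every successor in Z. Already a fixed point.
Sat(A[(grant ∧ empty) U E[¬empty U grant]]) = {Sync, Busy, Retry, Init}

{Sync, Busy, Retry, Init}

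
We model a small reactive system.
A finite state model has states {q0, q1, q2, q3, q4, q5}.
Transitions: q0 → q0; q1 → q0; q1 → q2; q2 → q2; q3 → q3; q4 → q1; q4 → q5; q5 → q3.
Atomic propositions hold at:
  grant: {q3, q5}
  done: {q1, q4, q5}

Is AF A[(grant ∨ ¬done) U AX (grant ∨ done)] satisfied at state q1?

No

Sat(¬done) = {q0, q2, q3}
Sat(grant ∨ ¬done) = {q0, q2, q3, q5}
Sat(grant ∨ done) = {q1, q3, q4, q5}
Sat(AX (grant ∨ done)) = {s : every successor in {q1, q3, q4, q5}} = {q3, q4, q5}
A[(grant ∨ ¬done) U AX (grant ∨ done)]: least fixpoint, start Z0 = Sat(AX (grant ∨ done)) = {q3, q4, q5}, add states in Sat(grant ∨ ¬done) with every successor in Z. Already a fixed point.
Sat(A[(grant ∨ ¬done) U AX (grant ∨ done)]) = {q3, q4, q5}
AF A[(grant ∨ ¬done) U AX (grant ∨ done)]: least fixpoint, start Z0 = {q3, q4, q5}, add states with every successor in Z. Already a fixed point.
Sat(AF A[(grant ∨ ¬done) U AX (grant ∨ done)]) = {q3, q4, q5}
q1 ∉ Sat(AF A[(grant ∨ ¬done) U AX (grant ∨ done)]) = {q3, q4, q5}, so the formula does not hold at q1.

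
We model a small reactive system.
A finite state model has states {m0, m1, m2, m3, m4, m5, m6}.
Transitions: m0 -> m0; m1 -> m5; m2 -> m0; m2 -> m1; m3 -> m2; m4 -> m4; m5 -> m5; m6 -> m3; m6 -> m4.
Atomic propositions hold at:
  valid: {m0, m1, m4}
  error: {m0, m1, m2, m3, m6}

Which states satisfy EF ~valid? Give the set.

Sat(~valid) = {m2, m3, m5, m6}
EF ~valid: least fixpoint, start Z0 = {m2, m3, m5, m6}, add states with some successor in Z. Z1 = {m1, m2, m3, m5, m6}; fixed.
Sat(EF ~valid) = {m1, m2, m3, m5, m6}

{m1, m2, m3, m5, m6}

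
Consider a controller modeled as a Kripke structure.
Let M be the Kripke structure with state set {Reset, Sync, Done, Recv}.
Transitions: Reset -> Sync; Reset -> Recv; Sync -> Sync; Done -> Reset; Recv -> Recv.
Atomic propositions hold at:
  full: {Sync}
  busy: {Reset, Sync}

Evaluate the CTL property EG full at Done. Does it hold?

EG full: greatest fixpoint, start Z0 = {Sync}, keep only states in Sat with some successor in Z. Already a fixed point.
Sat(EG full) = {Sync}
Done ∉ Sat(EG full) = {Sync}, so the formula does not hold at Done.

No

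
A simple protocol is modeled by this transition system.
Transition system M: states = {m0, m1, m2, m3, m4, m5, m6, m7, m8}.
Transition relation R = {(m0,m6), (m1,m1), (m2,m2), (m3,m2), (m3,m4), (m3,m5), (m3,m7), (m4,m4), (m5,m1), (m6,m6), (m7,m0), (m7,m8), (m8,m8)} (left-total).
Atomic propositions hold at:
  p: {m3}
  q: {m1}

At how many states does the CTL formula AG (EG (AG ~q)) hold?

Sat(~q) = {m0, m2, m3, m4, m5, m6, m7, m8}
AG ~q: greatest fixpoint, start Z0 = {m0, m2, m3, m4, m5, m6, m7, m8}, keep only states in Sat with every successor in Z. Z1 = {m0, m2, m3, m4, m6, m7, m8}; Z2 = {m0, m2, m4, m6, m7, m8}; fixed.
Sat(AG ~q) = {m0, m2, m4, m6, m7, m8}
EG (AG ~q): greatest fixpoint, start Z0 = {m0, m2, m4, m6, m7, m8}, keep only states in Sat with some successor in Z. Already a fixed point.
Sat(EG (AG ~q)) = {m0, m2, m4, m6, m7, m8}
AG (EG (AG ~q)): greatest fixpoint, start Z0 = {m0, m2, m4, m6, m7, m8}, keep only states in Sat with every successor in Z. Already a fixed point.
Sat(AG (EG (AG ~q))) = {m0, m2, m4, m6, m7, m8}
|Sat(AG (EG (AG ~q)))| = |{m0, m2, m4, m6, m7, m8}| = 6.

6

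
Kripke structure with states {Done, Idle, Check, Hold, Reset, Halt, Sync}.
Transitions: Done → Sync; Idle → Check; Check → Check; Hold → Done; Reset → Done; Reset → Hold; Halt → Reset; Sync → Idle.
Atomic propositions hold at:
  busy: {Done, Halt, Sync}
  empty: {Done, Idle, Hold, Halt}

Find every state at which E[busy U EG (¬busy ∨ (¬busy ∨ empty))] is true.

{Done, Idle, Check, Sync}

Sat(¬busy) = {Idle, Check, Hold, Reset}
Sat(¬busy ∨ empty) = {Done, Idle, Check, Hold, Reset, Halt}
Sat(¬busy ∨ (¬busy ∨ empty)) = {Done, Idle, Check, Hold, Reset, Halt}
EG (¬busy ∨ (¬busy ∨ empty)): greatest fixpoint, start Z0 = {Done, Idle, Check, Hold, Reset, Halt}, keep only states in Sat with some successor in Z. Z1 = {Idle, Check, Hold, Reset, Halt}; Z2 = {Idle, Check, Reset, Halt}; Z3 = {Idle, Check, Halt}; Z4 = {Idle, Check}; fixed.
Sat(EG (¬busy ∨ (¬busy ∨ empty))) = {Idle, Check}
E[busy U EG (¬busy ∨ (¬busy ∨ empty))]: least fixpoint, start Z0 = Sat(EG (¬busy ∨ (¬busy ∨ empty))) = {Idle, Check}, add states in Sat(busy) with some successor in Z. Z1 = {Idle, Check, Sync}; Z2 = {Done, Idle, Check, Sync}; fixed.
Sat(E[busy U EG (¬busy ∨ (¬busy ∨ empty))]) = {Done, Idle, Check, Sync}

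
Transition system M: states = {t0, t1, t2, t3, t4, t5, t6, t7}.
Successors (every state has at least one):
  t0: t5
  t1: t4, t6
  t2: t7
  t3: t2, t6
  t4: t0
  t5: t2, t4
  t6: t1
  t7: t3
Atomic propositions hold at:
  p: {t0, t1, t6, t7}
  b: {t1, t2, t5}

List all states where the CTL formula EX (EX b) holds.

{t0, t1, t3, t4, t7}

Sat(EX b) = {s : some successor in {t1, t2, t5}} = {t0, t3, t5, t6}
Sat(EX (EX b)) = {s : some successor in {t0, t3, t5, t6}} = {t0, t1, t3, t4, t7}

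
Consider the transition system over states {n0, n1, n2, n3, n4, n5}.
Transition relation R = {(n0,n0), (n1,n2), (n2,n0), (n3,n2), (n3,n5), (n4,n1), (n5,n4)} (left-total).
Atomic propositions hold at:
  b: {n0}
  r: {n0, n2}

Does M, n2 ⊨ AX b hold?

Yes

Sat(AX b) = {s : every successor in {n0}} = {n0, n2}
n2 ∈ Sat(AX b) = {n0, n2}, so the formula holds at n2.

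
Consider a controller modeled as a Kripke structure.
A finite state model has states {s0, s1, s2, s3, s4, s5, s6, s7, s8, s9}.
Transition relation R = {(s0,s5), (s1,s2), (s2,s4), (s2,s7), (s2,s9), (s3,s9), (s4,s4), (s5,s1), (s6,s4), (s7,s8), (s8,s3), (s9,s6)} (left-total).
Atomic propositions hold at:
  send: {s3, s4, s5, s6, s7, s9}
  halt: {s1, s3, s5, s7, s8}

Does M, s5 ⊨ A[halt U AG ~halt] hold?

No

Sat(~halt) = {s0, s2, s4, s6, s9}
AG ~halt: greatest fixpoint, start Z0 = {s0, s2, s4, s6, s9}, keep only states in Sat with every successor in Z. Z1 = {s4, s6, s9}; fixed.
Sat(AG ~halt) = {s4, s6, s9}
A[halt U AG ~halt]: least fixpoint, start Z0 = Sat(AG ~halt) = {s4, s6, s9}, add states in Sat(halt) with every successor in Z. Z1 = {s3, s4, s6, s9}; Z2 = {s3, s4, s6, s8, s9}; Z3 = {s3, s4, s6, s7, s8, s9}; fixed.
Sat(A[halt U AG ~halt]) = {s3, s4, s6, s7, s8, s9}
s5 ∉ Sat(A[halt U AG ~halt]) = {s3, s4, s6, s7, s8, s9}, so the formula does not hold at s5.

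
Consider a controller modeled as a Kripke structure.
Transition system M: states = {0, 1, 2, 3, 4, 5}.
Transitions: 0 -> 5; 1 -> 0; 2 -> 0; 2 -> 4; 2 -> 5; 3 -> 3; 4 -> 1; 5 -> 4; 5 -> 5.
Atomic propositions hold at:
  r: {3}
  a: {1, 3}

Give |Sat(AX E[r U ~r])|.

5

Sat(~r) = {0, 1, 2, 4, 5}
E[r U ~r]: least fixpoint, start Z0 = Sat(~r) = {0, 1, 2, 4, 5}, add states in Sat(r) with some successor in Z. Already a fixed point.
Sat(E[r U ~r]) = {0, 1, 2, 4, 5}
Sat(AX E[r U ~r]) = {s : every successor in {0, 1, 2, 4, 5}} = {0, 1, 2, 4, 5}
|Sat(AX E[r U ~r])| = |{0, 1, 2, 4, 5}| = 5.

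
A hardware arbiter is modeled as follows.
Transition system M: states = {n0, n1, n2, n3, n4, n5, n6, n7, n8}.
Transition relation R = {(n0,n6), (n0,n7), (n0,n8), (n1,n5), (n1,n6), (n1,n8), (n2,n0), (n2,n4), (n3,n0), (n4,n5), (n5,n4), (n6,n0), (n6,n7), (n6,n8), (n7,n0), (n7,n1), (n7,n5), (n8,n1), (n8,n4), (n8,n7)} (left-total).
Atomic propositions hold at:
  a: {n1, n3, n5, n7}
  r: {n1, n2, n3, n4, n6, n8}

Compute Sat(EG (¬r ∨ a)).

{n0, n3, n7}

Sat(¬r) = {n0, n5, n7}
Sat(¬r ∨ a) = {n0, n1, n3, n5, n7}
EG (¬r ∨ a): greatest fixpoint, start Z0 = {n0, n1, n3, n5, n7}, keep only states in Sat with some successor in Z. Z1 = {n0, n1, n3, n7}; Z2 = {n0, n3, n7}; fixed.
Sat(EG (¬r ∨ a)) = {n0, n3, n7}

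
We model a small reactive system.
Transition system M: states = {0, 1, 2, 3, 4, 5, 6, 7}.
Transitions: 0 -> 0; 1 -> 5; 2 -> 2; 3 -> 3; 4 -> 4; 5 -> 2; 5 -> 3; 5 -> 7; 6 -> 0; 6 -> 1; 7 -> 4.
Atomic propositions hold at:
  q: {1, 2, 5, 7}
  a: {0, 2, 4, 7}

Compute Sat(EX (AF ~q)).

{0, 3, 4, 5, 6, 7}

Sat(~q) = {0, 3, 4, 6}
AF ~q: least fixpoint, start Z0 = {0, 3, 4, 6}, add states with every successor in Z. Z1 = {0, 3, 4, 6, 7}; fixed.
Sat(AF ~q) = {0, 3, 4, 6, 7}
Sat(EX (AF ~q)) = {s : some successor in {0, 3, 4, 6, 7}} = {0, 3, 4, 5, 6, 7}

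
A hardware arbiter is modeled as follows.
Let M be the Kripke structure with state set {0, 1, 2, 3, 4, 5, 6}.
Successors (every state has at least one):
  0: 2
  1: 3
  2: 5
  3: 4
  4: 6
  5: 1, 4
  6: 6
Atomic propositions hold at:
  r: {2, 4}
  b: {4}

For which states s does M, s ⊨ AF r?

AF r: least fixpoint, start Z0 = {2, 4}, add states with every successor in Z. Z1 = {0, 2, 3, 4}; Z2 = {0, 1, 2, 3, 4}; Z3 = {0, 1, 2, 3, 4, 5}; fixed.
Sat(AF r) = {0, 1, 2, 3, 4, 5}

{0, 1, 2, 3, 4, 5}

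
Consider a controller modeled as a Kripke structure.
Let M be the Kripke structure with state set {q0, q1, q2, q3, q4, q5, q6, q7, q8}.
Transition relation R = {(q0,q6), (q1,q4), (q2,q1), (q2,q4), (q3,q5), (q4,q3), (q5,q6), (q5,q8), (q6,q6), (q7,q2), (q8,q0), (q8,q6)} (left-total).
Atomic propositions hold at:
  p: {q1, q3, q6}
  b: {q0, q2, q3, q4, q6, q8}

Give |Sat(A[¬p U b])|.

8

Sat(¬p) = {q0, q2, q4, q5, q7, q8}
A[¬p U b]: least fixpoint, start Z0 = Sat(b) = {q0, q2, q3, q4, q6, q8}, add states in Sat(¬p) with every successor in Z. Z1 = {q0, q2, q3, q4, q5, q6, q7, q8}; fixed.
Sat(A[¬p U b]) = {q0, q2, q3, q4, q5, q6, q7, q8}
|Sat(A[¬p U b])| = |{q0, q2, q3, q4, q5, q6, q7, q8}| = 8.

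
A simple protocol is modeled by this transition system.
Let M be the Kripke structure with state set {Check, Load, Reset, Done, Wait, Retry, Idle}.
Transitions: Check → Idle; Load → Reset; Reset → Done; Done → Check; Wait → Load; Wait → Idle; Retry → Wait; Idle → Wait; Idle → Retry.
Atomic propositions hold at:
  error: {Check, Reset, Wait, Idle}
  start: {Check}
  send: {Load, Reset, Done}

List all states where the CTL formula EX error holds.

Sat(EX error) = {s : some successor in {Check, Reset, Wait, Idle}} = {Check, Load, Done, Wait, Retry, Idle}

{Check, Load, Done, Wait, Retry, Idle}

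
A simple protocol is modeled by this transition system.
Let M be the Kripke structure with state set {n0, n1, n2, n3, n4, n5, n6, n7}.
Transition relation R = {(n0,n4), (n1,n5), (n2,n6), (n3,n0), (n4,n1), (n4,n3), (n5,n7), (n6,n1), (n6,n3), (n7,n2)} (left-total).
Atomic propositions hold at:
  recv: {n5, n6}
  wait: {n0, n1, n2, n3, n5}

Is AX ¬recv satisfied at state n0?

Sat(¬recv) = {n0, n1, n2, n3, n4, n7}
Sat(AX ¬recv) = {s : every successor in {n0, n1, n2, n3, n4, n7}} = {n0, n3, n4, n5, n6, n7}
n0 ∈ Sat(AX ¬recv) = {n0, n3, n4, n5, n6, n7}, so the formula holds at n0.

Yes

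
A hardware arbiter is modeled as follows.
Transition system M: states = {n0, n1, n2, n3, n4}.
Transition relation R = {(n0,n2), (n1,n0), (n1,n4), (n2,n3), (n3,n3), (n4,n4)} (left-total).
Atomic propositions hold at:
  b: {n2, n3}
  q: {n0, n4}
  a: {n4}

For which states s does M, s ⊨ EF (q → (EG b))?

{n0, n1, n2, n3}

EG b: greatest fixpoint, start Z0 = {n2, n3}, keep only states in Sat with some successor in Z. Already a fixed point.
Sat(EG b) = {n2, n3}
Sat(q → (EG b)) = {n1, n2, n3}
EF (q → (EG b)): least fixpoint, start Z0 = {n1, n2, n3}, add states with some successor in Z. Z1 = {n0, n1, n2, n3}; fixed.
Sat(EF (q → (EG b))) = {n0, n1, n2, n3}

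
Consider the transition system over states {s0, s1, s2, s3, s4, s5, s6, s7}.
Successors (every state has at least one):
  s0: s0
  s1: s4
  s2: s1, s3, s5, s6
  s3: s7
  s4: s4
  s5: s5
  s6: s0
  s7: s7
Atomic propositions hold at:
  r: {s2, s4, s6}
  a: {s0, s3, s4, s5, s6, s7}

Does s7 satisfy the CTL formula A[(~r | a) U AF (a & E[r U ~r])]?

Sat(~r) = {s0, s1, s3, s5, s7}
Sat(~r | a) = {s0, s1, s3, s4, s5, s6, s7}
E[r U ~r]: least fixpoint, start Z0 = Sat(~r) = {s0, s1, s3, s5, s7}, add states in Sat(r) with some successor in Z. Z1 = {s0, s1, s2, s3, s5, s6, s7}; fixed.
Sat(E[r U ~r]) = {s0, s1, s2, s3, s5, s6, s7}
Sat(a & E[r U ~r]) = {s0, s3, s5, s6, s7}
AF (a & E[r U ~r]): least fixpoint, start Z0 = {s0, s3, s5, s6, s7}, add states with every successor in Z. Already a fixed point.
Sat(AF (a & E[r U ~r])) = {s0, s3, s5, s6, s7}
A[(~r | a) U AF (a & E[r U ~r])]: least fixpoint, start Z0 = Sat(AF (a & E[r U ~r])) = {s0, s3, s5, s6, s7}, add states in Sat(~r | a) with every successor in Z. Already a fixed point.
Sat(A[(~r | a) U AF (a & E[r U ~r])]) = {s0, s3, s5, s6, s7}
s7 ∈ Sat(A[(~r | a) U AF (a & E[r U ~r])]) = {s0, s3, s5, s6, s7}, so the formula holds at s7.

Yes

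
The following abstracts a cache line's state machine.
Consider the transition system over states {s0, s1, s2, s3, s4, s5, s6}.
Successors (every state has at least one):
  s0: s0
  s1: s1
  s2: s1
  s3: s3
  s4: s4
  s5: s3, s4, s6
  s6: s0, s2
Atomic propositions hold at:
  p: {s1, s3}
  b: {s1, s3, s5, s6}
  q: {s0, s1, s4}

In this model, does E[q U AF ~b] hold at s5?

No

Sat(~b) = {s0, s2, s4}
AF ~b: least fixpoint, start Z0 = {s0, s2, s4}, add states with every successor in Z. Z1 = {s0, s2, s4, s6}; fixed.
Sat(AF ~b) = {s0, s2, s4, s6}
E[q U AF ~b]: least fixpoint, start Z0 = Sat(AF ~b) = {s0, s2, s4, s6}, add states in Sat(q) with some successor in Z. Already a fixed point.
Sat(E[q U AF ~b]) = {s0, s2, s4, s6}
s5 ∉ Sat(E[q U AF ~b]) = {s0, s2, s4, s6}, so the formula does not hold at s5.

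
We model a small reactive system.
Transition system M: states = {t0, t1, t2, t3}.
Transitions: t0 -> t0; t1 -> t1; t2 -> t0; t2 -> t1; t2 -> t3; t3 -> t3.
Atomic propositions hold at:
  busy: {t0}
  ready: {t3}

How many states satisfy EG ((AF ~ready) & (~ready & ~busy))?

2

Sat(~ready) = {t0, t1, t2}
AF ~ready: least fixpoint, start Z0 = {t0, t1, t2}, add states with every successor in Z. Already a fixed point.
Sat(AF ~ready) = {t0, t1, t2}
Sat(~busy) = {t1, t2, t3}
Sat(~ready & ~busy) = {t1, t2}
Sat((AF ~ready) & (~ready & ~busy)) = {t1, t2}
EG ((AF ~ready) & (~ready & ~busy)): greatest fixpoint, start Z0 = {t1, t2}, keep only states in Sat with some successor in Z. Already a fixed point.
Sat(EG ((AF ~ready) & (~ready & ~busy))) = {t1, t2}
|Sat(EG ((AF ~ready) & (~ready & ~busy)))| = |{t1, t2}| = 2.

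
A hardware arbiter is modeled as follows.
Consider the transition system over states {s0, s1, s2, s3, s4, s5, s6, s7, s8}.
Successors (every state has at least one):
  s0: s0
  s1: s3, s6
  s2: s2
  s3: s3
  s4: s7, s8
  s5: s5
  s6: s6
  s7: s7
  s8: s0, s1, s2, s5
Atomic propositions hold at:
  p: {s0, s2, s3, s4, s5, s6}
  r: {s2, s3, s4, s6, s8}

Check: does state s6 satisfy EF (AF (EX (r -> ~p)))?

Sat(~p) = {s1, s7, s8}
Sat(r -> ~p) = {s0, s1, s5, s7, s8}
Sat(EX (r -> ~p)) = {s : some successor in {s0, s1, s5, s7, s8}} = {s0, s4, s5, s7, s8}
AF (EX (r -> ~p)): least fixpoint, start Z0 = {s0, s4, s5, s7, s8}, add states with every successor in Z. Already a fixed point.
Sat(AF (EX (r -> ~p))) = {s0, s4, s5, s7, s8}
EF (AF (EX (r -> ~p))): least fixpoint, start Z0 = {s0, s4, s5, s7, s8}, add states with some successor in Z. Already a fixed point.
Sat(EF (AF (EX (r -> ~p)))) = {s0, s4, s5, s7, s8}
s6 ∉ Sat(EF (AF (EX (r -> ~p)))) = {s0, s4, s5, s7, s8}, so the formula does not hold at s6.

No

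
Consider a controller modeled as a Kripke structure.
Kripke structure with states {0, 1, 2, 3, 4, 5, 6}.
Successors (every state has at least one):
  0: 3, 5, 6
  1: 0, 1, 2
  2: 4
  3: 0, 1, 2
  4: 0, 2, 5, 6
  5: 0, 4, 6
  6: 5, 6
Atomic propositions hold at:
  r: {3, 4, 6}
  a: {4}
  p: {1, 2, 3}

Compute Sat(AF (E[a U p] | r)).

E[a U p]: least fixpoint, start Z0 = Sat(p) = {1, 2, 3}, add states in Sat(a) with some successor in Z. Z1 = {1, 2, 3, 4}; fixed.
Sat(E[a U p]) = {1, 2, 3, 4}
Sat(E[a U p] | r) = {1, 2, 3, 4, 6}
AF (E[a U p] | r): least fixpoint, start Z0 = {1, 2, 3, 4, 6}, add states with every successor in Z. Already a fixed point.
Sat(AF (E[a U p] | r)) = {1, 2, 3, 4, 6}

{1, 2, 3, 4, 6}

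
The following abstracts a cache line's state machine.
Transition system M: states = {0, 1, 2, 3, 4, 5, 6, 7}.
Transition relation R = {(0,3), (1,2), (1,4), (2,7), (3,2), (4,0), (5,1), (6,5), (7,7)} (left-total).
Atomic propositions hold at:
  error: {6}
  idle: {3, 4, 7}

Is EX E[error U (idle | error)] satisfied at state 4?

Sat(idle | error) = {3, 4, 6, 7}
E[error U (idle | error)]: least fixpoint, start Z0 = Sat((idle | error)) = {3, 4, 6, 7}, add states in Sat(error) with some successor in Z. Already a fixed point.
Sat(E[error U (idle | error)]) = {3, 4, 6, 7}
Sat(EX E[error U (idle | error)]) = {s : some successor in {3, 4, 6, 7}} = {0, 1, 2, 7}
4 ∉ Sat(EX E[error U (idle | error)]) = {0, 1, 2, 7}, so the formula does not hold at 4.

No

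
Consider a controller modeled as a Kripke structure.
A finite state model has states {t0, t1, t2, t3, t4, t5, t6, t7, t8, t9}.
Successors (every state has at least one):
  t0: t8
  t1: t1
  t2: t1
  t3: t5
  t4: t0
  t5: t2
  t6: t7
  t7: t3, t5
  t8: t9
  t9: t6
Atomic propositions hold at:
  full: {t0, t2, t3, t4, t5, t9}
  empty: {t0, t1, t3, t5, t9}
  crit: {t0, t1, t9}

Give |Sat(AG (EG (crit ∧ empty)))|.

Sat(crit ∧ empty) = {t0, t1, t9}
EG (crit ∧ empty): greatest fixpoint, start Z0 = {t0, t1, t9}, keep only states in Sat with some successor in Z. Z1 = {t1}; fixed.
Sat(EG (crit ∧ empty)) = {t1}
AG (EG (crit ∧ empty)): greatest fixpoint, start Z0 = {t1}, keep only states in Sat with every successor in Z. Already a fixed point.
Sat(AG (EG (crit ∧ empty))) = {t1}
|Sat(AG (EG (crit ∧ empty)))| = |{t1}| = 1.

1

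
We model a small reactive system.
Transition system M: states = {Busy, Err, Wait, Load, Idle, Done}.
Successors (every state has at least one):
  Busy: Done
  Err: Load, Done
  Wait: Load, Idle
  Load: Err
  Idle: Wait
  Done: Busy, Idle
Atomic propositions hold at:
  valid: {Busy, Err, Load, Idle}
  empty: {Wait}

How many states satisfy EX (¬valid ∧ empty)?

1

Sat(¬valid) = {Wait, Done}
Sat(¬valid ∧ empty) = {Wait}
Sat(EX (¬valid ∧ empty)) = {s : some successor in {Wait}} = {Idle}
|Sat(EX (¬valid ∧ empty))| = |{Idle}| = 1.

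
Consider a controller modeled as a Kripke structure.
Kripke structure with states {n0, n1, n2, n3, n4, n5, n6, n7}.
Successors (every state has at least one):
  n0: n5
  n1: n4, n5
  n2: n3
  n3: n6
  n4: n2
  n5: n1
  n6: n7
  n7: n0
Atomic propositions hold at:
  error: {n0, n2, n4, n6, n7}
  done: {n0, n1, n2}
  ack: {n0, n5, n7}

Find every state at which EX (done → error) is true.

Sat(done → error) = {n0, n2, n3, n4, n5, n6, n7}
Sat(EX (done → error)) = {s : some successor in {n0, n2, n3, n4, n5, n6, n7}} = {n0, n1, n2, n3, n4, n6, n7}

{n0, n1, n2, n3, n4, n6, n7}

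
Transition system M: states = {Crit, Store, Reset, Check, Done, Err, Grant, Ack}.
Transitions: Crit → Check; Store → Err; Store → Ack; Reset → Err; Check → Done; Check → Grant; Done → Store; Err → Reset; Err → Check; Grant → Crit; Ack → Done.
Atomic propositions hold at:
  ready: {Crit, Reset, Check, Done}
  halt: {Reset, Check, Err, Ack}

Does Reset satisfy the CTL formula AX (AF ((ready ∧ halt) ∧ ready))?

Sat(ready ∧ halt) = {Reset, Check}
Sat((ready ∧ halt) ∧ ready) = {Reset, Check}
AF ((ready ∧ halt) ∧ ready): least fixpoint, start Z0 = {Reset, Check}, add states with every successor in Z. Z1 = {Crit, Reset, Check, Err}; Z2 = {Crit, Reset, Check, Err, Grant}; fixed.
Sat(AF ((ready ∧ halt) ∧ ready)) = {Crit, Reset, Check, Err, Grant}
Sat(AX (AF ((ready ∧ halt) ∧ ready))) = {s : every successor in {Crit, Reset, Check, Err, Grant}} = {Crit, Reset, Err, Grant}
Reset ∈ Sat(AX (AF ((ready ∧ halt) ∧ ready))) = {Crit, Reset, Err, Grant}, so the formula holds at Reset.

Yes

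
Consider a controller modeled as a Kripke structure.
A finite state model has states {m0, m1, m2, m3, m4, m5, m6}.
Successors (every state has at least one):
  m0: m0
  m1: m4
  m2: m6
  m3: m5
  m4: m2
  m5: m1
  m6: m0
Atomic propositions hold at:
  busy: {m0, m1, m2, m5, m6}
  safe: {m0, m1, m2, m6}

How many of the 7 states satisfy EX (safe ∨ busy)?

Sat(safe ∨ busy) = {m0, m1, m2, m5, m6}
Sat(EX (safe ∨ busy)) = {s : some successor in {m0, m1, m2, m5, m6}} = {m0, m2, m3, m4, m5, m6}
|Sat(EX (safe ∨ busy))| = |{m0, m2, m3, m4, m5, m6}| = 6.

6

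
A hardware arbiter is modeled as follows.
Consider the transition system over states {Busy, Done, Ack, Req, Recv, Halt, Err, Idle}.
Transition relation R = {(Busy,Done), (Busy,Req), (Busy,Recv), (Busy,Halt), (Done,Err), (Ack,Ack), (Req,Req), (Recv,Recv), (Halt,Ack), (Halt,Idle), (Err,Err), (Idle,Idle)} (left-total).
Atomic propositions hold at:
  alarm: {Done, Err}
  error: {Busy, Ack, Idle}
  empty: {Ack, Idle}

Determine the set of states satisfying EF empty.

EF empty: least fixpoint, start Z0 = {Ack, Idle}, add states with some successor in Z. Z1 = {Ack, Halt, Idle}; Z2 = {Busy, Ack, Halt, Idle}; fixed.
Sat(EF empty) = {Busy, Ack, Halt, Idle}

{Busy, Ack, Halt, Idle}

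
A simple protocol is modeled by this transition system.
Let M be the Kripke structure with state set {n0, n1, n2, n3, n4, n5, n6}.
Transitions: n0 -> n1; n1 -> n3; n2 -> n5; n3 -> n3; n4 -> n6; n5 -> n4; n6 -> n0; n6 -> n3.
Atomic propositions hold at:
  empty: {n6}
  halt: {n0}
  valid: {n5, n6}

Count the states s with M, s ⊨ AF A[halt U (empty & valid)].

4

Sat(empty & valid) = {n6}
A[halt U (empty & valid)]: least fixpoint, start Z0 = Sat((empty & valid)) = {n6}, add states in Sat(halt) with every successor in Z. Already a fixed point.
Sat(A[halt U (empty & valid)]) = {n6}
AF A[halt U (empty & valid)]: least fixpoint, start Z0 = {n6}, add states with every successor in Z. Z1 = {n4, n6}; Z2 = {n4, n5, n6}; Z3 = {n2, n4, n5, n6}; fixed.
Sat(AF A[halt U (empty & valid)]) = {n2, n4, n5, n6}
|Sat(AF A[halt U (empty & valid)])| = |{n2, n4, n5, n6}| = 4.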